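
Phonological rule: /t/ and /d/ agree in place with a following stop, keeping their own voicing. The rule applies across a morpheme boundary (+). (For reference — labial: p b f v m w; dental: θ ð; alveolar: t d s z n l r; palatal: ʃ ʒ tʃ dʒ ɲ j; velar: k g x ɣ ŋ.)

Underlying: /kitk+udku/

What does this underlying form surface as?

/t/ before /k/ (velar) → [k]
/d/ before /k/ (velar) → [g]

[kikk+ugku]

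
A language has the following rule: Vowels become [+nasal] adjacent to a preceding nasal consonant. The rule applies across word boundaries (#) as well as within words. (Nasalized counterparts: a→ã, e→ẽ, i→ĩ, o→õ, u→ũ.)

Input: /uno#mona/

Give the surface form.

/o/ after nasal /n/ → [õ]
/o/ after nasal /m/ → [õ]
/a/ after nasal /n/ → [ã]

[unõ#mõnã]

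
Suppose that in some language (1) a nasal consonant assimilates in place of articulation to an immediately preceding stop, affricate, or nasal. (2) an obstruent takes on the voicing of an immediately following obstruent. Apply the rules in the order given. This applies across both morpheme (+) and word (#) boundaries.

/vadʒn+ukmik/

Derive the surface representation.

[vadʒɲ+ukŋik]

Rule 1: /n/ after /dʒ/ (palatal) → [ɲ]
Rule 1: /m/ after /k/ (velar) → [ŋ]
After rule 1: vadʒɲ+ukŋik
Rule 2: no segment meets the rule's conditions; no change.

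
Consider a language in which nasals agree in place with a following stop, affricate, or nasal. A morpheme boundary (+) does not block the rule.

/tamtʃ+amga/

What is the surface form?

/m/ before /tʃ/ (palatal) → [ɲ]
/m/ before /g/ (velar) → [ŋ]

[taɲtʃ+aŋga]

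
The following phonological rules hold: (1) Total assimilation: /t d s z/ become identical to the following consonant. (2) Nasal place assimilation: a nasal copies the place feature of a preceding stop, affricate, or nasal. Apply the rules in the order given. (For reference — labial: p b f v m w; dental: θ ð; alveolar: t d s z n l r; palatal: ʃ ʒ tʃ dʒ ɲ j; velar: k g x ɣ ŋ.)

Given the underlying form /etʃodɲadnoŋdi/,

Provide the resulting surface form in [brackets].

[etʃoɲɲannoŋdi]

Rule 1: /d/ before /ɲ/ → [ɲ] (total assimilation)
Rule 1: /d/ before /n/ → [n] (total assimilation)
After rule 1: etʃoɲɲannoŋdi
Rule 2: no segment meets the rule's conditions; no change.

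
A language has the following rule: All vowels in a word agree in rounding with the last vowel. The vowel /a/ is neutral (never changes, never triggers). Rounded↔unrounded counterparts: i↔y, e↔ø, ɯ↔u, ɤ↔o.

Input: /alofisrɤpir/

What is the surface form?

/o/ harmonizes with /i/ ([-round]) → [ɤ]

[alɤfisrɤpir]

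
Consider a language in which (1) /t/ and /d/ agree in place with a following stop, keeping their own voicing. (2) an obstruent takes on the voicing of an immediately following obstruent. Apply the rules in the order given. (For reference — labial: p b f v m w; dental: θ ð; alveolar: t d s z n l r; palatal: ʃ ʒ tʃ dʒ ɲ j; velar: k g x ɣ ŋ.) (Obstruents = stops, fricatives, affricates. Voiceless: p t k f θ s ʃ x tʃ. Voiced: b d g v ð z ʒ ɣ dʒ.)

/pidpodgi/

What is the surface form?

Rule 1: /d/ before /p/ (labial) → [b]
Rule 1: /d/ before /g/ (velar) → [g]
After rule 1: pibpoggi
Rule 2: /b/ before /p/ (voiceless) → [p]

[pippoggi]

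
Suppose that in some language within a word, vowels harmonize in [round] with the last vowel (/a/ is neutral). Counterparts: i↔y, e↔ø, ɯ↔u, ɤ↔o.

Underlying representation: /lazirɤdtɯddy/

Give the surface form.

/i/ harmonizes with /y/ ([+round]) → [y]
/ɤ/ harmonizes with /y/ ([+round]) → [o]
/ɯ/ harmonizes with /y/ ([+round]) → [u]

[lazyrodtuddy]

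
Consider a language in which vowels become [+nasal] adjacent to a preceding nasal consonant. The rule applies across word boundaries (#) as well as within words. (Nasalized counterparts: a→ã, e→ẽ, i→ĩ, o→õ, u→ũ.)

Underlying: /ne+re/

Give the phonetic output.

[nẽ+re]

/e/ after nasal /n/ → [ẽ]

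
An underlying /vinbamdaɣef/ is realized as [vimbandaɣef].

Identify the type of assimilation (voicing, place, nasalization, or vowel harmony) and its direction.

place assimilation, regressive

/n/→[m] /m/→[n].
Each target copies a feature from the following segment, so the direction is regressive.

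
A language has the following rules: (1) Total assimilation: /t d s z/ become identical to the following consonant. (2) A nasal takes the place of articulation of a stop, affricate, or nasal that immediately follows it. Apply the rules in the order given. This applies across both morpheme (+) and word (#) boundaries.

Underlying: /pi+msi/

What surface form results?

Rule 1: no segment meets the rule's conditions; no change.
After rule 1: pi+msi
Rule 2: no segment meets the rule's conditions; no change.

[pi+msi]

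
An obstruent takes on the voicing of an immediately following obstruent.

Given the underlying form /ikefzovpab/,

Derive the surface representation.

[ikevzofpab]

/f/ before /z/ (voiced) → [v]
/v/ before /p/ (voiceless) → [f]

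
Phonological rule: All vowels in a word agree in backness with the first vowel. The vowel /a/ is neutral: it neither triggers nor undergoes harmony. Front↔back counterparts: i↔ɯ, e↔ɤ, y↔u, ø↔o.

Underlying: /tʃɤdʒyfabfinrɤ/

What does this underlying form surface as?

[tʃɤdʒufabfɯnrɤ]

/y/ harmonizes with /ɤ/ ([+back]) → [u]
/i/ harmonizes with /ɤ/ ([+back]) → [ɯ]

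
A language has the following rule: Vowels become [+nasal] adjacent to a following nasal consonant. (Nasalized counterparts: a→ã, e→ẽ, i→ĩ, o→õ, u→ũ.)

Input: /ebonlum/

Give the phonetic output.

/o/ before nasal /n/ → [õ]
/u/ before nasal /m/ → [ũ]

[ebõnlũm]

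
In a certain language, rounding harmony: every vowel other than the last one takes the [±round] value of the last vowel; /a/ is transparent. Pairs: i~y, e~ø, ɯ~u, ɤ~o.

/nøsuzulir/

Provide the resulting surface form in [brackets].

[nesɯzɯlir]

/ø/ harmonizes with /i/ ([-round]) → [e]
/u/ harmonizes with /i/ ([-round]) → [ɯ]
/u/ harmonizes with /i/ ([-round]) → [ɯ]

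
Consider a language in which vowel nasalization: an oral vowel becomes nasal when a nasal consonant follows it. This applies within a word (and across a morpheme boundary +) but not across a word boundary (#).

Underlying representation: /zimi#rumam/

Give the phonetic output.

[zĩmi#rũmãm]

/i/ before nasal /m/ → [ĩ]
/u/ before nasal /m/ → [ũ]
/a/ before nasal /m/ → [ã]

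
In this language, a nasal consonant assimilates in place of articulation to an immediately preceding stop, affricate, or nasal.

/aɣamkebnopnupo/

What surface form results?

[aɣamkebmopmupo]

/n/ after /b/ (labial) → [m]
/n/ after /p/ (labial) → [m]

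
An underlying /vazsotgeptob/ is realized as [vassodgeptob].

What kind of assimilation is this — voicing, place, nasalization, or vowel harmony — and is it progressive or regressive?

voicing assimilation, regressive

/z/→[s] /t/→[d].
Each target copies a feature from the following segment, so the direction is regressive.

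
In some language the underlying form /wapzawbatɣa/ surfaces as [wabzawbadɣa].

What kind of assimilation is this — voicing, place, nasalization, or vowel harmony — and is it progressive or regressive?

/p/→[b] /t/→[d].
Each target copies a feature from the following segment, so the direction is regressive.

voicing assimilation, regressive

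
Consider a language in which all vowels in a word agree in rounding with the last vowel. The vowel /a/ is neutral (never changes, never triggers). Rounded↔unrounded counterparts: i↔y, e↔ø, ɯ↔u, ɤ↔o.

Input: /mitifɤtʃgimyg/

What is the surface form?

[mytyfotʃgymyg]

/i/ harmonizes with /y/ ([+round]) → [y]
/i/ harmonizes with /y/ ([+round]) → [y]
/ɤ/ harmonizes with /y/ ([+round]) → [o]
/i/ harmonizes with /y/ ([+round]) → [y]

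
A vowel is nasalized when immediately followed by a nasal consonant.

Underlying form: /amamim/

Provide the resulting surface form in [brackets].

/a/ before nasal /m/ → [ã]
/a/ before nasal /m/ → [ã]
/i/ before nasal /m/ → [ĩ]

[ãmãmĩm]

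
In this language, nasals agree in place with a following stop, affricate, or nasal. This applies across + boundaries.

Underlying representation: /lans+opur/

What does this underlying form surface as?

[lans+opur]

no segment meets the rule's conditions; no change.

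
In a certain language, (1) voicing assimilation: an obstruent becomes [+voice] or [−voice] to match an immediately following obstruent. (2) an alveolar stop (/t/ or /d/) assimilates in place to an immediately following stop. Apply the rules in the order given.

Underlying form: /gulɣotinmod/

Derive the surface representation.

[gulɣotinmod]

Rule 1: no segment meets the rule's conditions; no change.
After rule 1: gulɣotinmod
Rule 2: no segment meets the rule's conditions; no change.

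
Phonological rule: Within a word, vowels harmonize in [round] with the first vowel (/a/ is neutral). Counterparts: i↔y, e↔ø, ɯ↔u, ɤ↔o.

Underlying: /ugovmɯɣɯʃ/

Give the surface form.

[ugovmuɣuʃ]

/ɯ/ harmonizes with /u/ ([+round]) → [u]
/ɯ/ harmonizes with /u/ ([+round]) → [u]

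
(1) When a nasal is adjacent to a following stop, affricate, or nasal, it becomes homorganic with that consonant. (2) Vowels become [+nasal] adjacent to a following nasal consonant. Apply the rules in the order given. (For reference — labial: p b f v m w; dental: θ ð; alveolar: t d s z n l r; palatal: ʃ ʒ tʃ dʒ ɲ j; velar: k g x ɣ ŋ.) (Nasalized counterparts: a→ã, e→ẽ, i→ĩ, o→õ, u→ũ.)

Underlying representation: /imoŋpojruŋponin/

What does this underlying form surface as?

[ĩmõmpojrũmpõnĩn]

Rule 1: /ŋ/ before /p/ (labial) → [m]
Rule 1: /ŋ/ before /p/ (labial) → [m]
After rule 1: imompojrumponin
Rule 2: /i/ before nasal /m/ → [ĩ]
Rule 2: /o/ before nasal /m/ → [õ]
Rule 2: /u/ before nasal /m/ → [ũ]
Rule 2: /o/ before nasal /n/ → [õ]
Rule 2: /i/ before nasal /n/ → [ĩ]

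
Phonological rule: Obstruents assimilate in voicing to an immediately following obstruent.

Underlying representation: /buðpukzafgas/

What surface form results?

/ð/ before /p/ (voiceless) → [θ]
/k/ before /z/ (voiced) → [g]
/f/ before /g/ (voiced) → [v]

[buθpugzavgas]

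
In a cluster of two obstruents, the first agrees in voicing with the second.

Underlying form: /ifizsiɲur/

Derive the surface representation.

/z/ before /s/ (voiceless) → [s]

[ifissiɲur]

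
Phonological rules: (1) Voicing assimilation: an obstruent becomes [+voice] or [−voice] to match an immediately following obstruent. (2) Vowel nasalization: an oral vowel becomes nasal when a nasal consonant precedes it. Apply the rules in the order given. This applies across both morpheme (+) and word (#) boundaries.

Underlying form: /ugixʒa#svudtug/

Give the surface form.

[ugiɣʒa#zvuttug]

Rule 1: /x/ before /ʒ/ (voiced) → [ɣ]
Rule 1: /s/ before /v/ (voiced) → [z]
Rule 1: /d/ before /t/ (voiceless) → [t]
After rule 1: ugiɣʒa#zvuttug
Rule 2: no segment meets the rule's conditions; no change.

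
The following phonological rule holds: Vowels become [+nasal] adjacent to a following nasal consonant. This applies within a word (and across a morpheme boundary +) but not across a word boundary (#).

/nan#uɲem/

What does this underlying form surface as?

/a/ before nasal /n/ → [ã]
/u/ before nasal /ɲ/ → [ũ]
/e/ before nasal /m/ → [ẽ]

[nãn#ũɲẽm]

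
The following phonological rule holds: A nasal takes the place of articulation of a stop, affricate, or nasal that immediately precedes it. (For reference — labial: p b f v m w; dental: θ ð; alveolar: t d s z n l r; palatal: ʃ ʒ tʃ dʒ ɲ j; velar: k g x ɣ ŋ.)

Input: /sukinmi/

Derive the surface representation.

[sukinni]

/m/ after /n/ (alveolar) → [n]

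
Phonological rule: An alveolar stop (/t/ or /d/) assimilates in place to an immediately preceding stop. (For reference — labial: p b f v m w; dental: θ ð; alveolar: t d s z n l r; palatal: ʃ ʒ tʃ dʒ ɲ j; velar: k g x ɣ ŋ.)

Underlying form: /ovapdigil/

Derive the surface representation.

[ovapbigil]

/d/ after /p/ (labial) → [b]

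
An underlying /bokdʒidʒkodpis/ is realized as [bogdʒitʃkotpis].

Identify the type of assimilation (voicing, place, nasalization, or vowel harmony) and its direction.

/k/→[g] /dʒ/→[tʃ] /d/→[t].
Each target copies a feature from the following segment, so the direction is regressive.

voicing assimilation, regressive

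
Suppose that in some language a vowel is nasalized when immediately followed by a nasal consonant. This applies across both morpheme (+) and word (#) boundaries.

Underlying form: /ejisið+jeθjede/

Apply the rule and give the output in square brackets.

[ejisið+jeθjede]

no segment meets the rule's conditions; no change.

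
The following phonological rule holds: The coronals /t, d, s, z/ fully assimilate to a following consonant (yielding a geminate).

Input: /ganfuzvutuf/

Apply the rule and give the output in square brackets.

[ganfuvvutuf]

/z/ before /v/ → [v] (total assimilation)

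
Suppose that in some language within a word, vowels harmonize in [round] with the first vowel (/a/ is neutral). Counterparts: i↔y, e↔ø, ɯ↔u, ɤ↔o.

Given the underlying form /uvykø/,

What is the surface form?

[uvykø]

no segment meets the rule's conditions; no change.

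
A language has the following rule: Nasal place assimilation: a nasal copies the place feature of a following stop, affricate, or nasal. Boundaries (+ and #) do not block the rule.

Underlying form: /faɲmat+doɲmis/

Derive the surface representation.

/ɲ/ before /m/ (labial) → [m]
/ɲ/ before /m/ (labial) → [m]

[fammat+dommis]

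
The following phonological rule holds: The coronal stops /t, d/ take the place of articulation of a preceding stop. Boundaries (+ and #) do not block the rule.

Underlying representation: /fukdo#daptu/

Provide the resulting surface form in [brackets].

[fukgo#dappu]

/d/ after /k/ (velar) → [g]
/t/ after /p/ (labial) → [p]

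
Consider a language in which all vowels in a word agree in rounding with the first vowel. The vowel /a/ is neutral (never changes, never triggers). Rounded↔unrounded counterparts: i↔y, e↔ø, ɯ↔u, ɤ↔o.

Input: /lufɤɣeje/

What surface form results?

[lufoɣøjø]

/ɤ/ harmonizes with /u/ ([+round]) → [o]
/e/ harmonizes with /u/ ([+round]) → [ø]
/e/ harmonizes with /u/ ([+round]) → [ø]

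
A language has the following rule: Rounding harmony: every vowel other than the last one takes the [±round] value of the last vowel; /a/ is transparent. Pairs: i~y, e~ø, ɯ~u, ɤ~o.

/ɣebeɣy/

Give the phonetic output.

/e/ harmonizes with /y/ ([+round]) → [ø]
/e/ harmonizes with /y/ ([+round]) → [ø]

[ɣøbøɣy]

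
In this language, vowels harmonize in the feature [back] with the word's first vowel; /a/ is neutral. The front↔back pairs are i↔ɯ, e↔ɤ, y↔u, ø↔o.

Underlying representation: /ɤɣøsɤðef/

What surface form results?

[ɤɣosɤðɤf]

/ø/ harmonizes with /ɤ/ ([+back]) → [o]
/e/ harmonizes with /ɤ/ ([+back]) → [ɤ]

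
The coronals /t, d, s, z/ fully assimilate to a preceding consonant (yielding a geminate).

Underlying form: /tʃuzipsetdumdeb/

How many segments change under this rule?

/s/ after /p/ → [p] (total assimilation)
/d/ after /t/ → [t] (total assimilation)
/d/ after /m/ → [m] (total assimilation)
3 segments change.

3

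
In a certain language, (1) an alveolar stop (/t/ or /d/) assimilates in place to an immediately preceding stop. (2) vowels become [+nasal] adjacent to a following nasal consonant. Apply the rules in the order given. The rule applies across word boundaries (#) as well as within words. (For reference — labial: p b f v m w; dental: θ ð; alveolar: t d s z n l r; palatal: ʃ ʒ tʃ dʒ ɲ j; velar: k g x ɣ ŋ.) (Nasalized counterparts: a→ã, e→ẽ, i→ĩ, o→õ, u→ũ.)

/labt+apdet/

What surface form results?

Rule 1: /t/ after /b/ (labial) → [p]
Rule 1: /d/ after /p/ (labial) → [b]
After rule 1: labp+apbet
Rule 2: no segment meets the rule's conditions; no change.

[labp+apbet]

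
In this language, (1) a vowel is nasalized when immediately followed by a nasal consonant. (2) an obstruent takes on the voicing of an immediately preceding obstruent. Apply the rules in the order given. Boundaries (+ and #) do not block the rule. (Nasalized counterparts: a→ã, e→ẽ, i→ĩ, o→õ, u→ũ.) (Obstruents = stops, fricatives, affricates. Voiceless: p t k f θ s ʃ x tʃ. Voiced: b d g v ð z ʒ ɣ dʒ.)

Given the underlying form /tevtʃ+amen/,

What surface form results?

Rule 1: /a/ before nasal /m/ → [ã]
Rule 1: /e/ before nasal /n/ → [ẽ]
After rule 1: tevtʃ+ãmẽn
Rule 2: /tʃ/ after /v/ (voiced) → [dʒ]

[tevdʒ+ãmẽn]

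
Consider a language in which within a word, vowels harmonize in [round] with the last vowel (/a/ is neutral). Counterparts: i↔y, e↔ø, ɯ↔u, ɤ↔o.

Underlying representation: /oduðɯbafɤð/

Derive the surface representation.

[ɤdɯðɯbafɤð]

/o/ harmonizes with /ɤ/ ([-round]) → [ɤ]
/u/ harmonizes with /ɤ/ ([-round]) → [ɯ]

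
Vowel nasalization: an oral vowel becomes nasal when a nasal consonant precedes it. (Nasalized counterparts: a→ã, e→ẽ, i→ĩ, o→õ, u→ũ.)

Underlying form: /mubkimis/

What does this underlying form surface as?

/u/ after nasal /m/ → [ũ]
/i/ after nasal /m/ → [ĩ]

[mũbkimĩs]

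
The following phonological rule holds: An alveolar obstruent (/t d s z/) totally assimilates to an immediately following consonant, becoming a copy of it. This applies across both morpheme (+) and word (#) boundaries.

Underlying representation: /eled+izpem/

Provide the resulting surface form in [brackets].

/z/ before /p/ → [p] (total assimilation)

[eled+ippem]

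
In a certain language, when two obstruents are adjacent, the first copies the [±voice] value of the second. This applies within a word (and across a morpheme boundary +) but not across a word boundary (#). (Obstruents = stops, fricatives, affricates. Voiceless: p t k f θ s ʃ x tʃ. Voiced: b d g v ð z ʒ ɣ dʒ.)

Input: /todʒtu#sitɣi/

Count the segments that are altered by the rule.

2

/dʒ/ before /t/ (voiceless) → [tʃ]
/t/ before /ɣ/ (voiced) → [d]
2 segments change.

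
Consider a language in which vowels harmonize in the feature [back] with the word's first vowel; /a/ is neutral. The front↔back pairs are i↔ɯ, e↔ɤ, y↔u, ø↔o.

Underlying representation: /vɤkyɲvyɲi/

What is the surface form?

[vɤkuɲvuɲɯ]

/y/ harmonizes with /ɤ/ ([+back]) → [u]
/y/ harmonizes with /ɤ/ ([+back]) → [u]
/i/ harmonizes with /ɤ/ ([+back]) → [ɯ]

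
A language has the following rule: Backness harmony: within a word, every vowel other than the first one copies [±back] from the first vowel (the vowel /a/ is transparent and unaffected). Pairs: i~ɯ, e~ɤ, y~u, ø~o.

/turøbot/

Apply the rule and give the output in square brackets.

[turobot]

/ø/ harmonizes with /u/ ([+back]) → [o]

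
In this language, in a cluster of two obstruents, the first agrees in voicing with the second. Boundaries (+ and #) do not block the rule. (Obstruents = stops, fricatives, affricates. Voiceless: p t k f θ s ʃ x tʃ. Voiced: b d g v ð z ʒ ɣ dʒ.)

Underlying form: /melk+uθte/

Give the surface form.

no segment meets the rule's conditions; no change.

[melk+uθte]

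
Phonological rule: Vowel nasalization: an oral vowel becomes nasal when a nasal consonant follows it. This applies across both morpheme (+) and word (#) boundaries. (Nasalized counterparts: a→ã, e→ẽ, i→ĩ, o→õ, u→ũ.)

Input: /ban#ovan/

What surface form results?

[bãn#ovãn]

/a/ before nasal /n/ → [ã]
/a/ before nasal /n/ → [ã]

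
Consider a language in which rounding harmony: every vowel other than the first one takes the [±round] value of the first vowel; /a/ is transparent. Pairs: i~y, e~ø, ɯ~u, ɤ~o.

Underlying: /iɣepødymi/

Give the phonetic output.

/ø/ harmonizes with /i/ ([-round]) → [e]
/y/ harmonizes with /i/ ([-round]) → [i]

[iɣepedimi]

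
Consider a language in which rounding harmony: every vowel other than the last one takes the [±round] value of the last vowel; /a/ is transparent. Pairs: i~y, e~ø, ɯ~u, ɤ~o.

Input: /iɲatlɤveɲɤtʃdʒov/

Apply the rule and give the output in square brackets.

/i/ harmonizes with /o/ ([+round]) → [y]
/ɤ/ harmonizes with /o/ ([+round]) → [o]
/e/ harmonizes with /o/ ([+round]) → [ø]
/ɤ/ harmonizes with /o/ ([+round]) → [o]

[yɲatlovøɲotʃdʒov]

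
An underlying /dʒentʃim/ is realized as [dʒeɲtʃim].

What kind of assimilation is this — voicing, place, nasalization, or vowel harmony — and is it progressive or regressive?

place assimilation, regressive

/n/→[ɲ].
Each target copies a feature from the following segment, so the direction is regressive.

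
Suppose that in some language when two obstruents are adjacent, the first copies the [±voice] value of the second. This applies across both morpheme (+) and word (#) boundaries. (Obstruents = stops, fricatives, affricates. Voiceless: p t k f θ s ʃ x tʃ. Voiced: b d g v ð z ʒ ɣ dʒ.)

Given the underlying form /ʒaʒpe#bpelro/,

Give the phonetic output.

/ʒ/ before /p/ (voiceless) → [ʃ]
/b/ before /p/ (voiceless) → [p]

[ʒaʃpe#ppelro]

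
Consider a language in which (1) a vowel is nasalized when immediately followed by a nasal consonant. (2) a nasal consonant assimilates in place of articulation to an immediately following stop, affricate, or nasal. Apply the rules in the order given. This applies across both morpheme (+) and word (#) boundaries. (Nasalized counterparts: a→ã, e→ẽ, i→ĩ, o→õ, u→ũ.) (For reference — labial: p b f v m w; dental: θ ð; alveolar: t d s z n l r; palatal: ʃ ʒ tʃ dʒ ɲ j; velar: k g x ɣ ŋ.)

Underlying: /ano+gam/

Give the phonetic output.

Rule 1: /a/ before nasal /n/ → [ã]
Rule 1: /a/ before nasal /m/ → [ã]
After rule 1: ãno+gãm
Rule 2: no segment meets the rule's conditions; no change.

[ãno+gãm]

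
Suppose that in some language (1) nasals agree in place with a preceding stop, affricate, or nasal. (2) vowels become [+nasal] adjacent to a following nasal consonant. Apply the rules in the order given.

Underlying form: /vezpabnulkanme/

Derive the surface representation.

Rule 1: /n/ after /b/ (labial) → [m]
Rule 1: /m/ after /n/ (alveolar) → [n]
After rule 1: vezpabmulkanne
Rule 2: /a/ before nasal /n/ → [ã]

[vezpabmulkãnne]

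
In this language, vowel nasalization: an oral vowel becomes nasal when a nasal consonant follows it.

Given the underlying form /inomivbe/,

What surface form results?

[ĩnõmivbe]

/i/ before nasal /n/ → [ĩ]
/o/ before nasal /m/ → [õ]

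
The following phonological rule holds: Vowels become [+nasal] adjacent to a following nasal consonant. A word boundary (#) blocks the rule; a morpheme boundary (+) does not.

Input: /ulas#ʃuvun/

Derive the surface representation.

[ulas#ʃuvũn]

/u/ before nasal /n/ → [ũ]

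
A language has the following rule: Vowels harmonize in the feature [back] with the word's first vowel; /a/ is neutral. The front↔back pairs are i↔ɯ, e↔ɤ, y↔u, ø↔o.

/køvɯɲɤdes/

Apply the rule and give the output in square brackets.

/ɯ/ harmonizes with /ø/ ([-back]) → [i]
/ɤ/ harmonizes with /ø/ ([-back]) → [e]

[køviɲedes]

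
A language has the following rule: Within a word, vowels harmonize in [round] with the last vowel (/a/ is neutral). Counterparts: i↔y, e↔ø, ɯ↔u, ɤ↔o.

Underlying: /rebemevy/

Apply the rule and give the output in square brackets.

[røbømøvy]

/e/ harmonizes with /y/ ([+round]) → [ø]
/e/ harmonizes with /y/ ([+round]) → [ø]
/e/ harmonizes with /y/ ([+round]) → [ø]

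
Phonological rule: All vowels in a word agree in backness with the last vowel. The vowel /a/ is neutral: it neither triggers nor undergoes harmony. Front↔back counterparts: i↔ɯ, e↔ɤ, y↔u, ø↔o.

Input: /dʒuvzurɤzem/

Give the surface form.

/u/ harmonizes with /e/ ([-back]) → [y]
/u/ harmonizes with /e/ ([-back]) → [y]
/ɤ/ harmonizes with /e/ ([-back]) → [e]

[dʒyvzyrezem]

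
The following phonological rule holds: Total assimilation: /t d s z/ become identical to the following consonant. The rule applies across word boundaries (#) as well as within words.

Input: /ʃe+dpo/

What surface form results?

[ʃe+ppo]

/d/ before /p/ → [p] (total assimilation)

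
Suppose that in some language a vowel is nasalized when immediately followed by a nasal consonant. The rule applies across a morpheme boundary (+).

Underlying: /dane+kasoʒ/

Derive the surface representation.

[dãne+kasoʒ]

/a/ before nasal /n/ → [ã]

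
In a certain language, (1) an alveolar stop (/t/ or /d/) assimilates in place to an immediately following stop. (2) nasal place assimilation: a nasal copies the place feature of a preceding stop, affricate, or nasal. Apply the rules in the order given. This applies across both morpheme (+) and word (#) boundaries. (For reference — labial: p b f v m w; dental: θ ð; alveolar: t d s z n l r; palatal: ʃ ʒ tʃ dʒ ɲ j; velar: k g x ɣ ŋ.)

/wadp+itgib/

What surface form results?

[wabp+ikgib]

Rule 1: /d/ before /p/ (labial) → [b]
Rule 1: /t/ before /g/ (velar) → [k]
After rule 1: wabp+ikgib
Rule 2: no segment meets the rule's conditions; no change.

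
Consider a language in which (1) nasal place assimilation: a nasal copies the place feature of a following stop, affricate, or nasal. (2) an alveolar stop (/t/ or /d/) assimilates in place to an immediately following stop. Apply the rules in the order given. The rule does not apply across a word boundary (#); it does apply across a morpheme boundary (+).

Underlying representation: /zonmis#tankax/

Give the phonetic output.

Rule 1: /n/ before /m/ (labial) → [m]
Rule 1: /n/ before /k/ (velar) → [ŋ]
After rule 1: zommis#taŋkax
Rule 2: no segment meets the rule's conditions; no change.

[zommis#taŋkax]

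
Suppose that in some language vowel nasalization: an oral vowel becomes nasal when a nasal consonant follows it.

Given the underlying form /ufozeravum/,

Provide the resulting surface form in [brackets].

[ufozeravũm]

/u/ before nasal /m/ → [ũ]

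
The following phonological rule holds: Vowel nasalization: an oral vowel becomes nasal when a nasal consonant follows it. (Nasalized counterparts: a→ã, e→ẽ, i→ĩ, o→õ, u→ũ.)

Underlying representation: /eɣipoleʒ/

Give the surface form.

no segment meets the rule's conditions; no change.

[eɣipoleʒ]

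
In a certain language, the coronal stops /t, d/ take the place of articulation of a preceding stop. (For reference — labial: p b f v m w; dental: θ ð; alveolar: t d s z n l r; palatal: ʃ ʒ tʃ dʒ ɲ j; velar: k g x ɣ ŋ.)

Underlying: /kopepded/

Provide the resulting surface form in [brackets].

/d/ after /p/ (labial) → [b]

[kopepbed]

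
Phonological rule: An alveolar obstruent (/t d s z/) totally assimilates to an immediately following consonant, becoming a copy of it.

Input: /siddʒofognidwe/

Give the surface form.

/d/ before /dʒ/ → [dʒ] (total assimilation)
/d/ before /w/ → [w] (total assimilation)

[sidʒdʒofogniwwe]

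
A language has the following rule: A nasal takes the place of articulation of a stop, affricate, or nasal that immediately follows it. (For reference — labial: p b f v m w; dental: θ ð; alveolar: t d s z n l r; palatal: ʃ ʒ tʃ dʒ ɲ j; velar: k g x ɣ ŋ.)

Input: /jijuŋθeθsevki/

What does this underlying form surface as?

[jijuŋθeθsevki]

no segment meets the rule's conditions; no change.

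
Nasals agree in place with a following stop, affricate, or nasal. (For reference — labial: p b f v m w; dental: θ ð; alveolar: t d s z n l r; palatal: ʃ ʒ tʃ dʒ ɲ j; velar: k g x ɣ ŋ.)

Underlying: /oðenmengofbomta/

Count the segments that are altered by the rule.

/n/ before /m/ (labial) → [m]
/n/ before /g/ (velar) → [ŋ]
/m/ before /t/ (alveolar) → [n]
3 segments change.

3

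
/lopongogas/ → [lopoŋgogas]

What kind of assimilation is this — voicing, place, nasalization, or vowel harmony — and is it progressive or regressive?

place assimilation, regressive

/n/→[ŋ].
Each target copies a feature from the following segment, so the direction is regressive.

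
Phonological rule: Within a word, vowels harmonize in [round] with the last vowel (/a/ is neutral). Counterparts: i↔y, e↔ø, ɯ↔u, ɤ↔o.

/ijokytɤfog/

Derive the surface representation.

/i/ harmonizes with /o/ ([+round]) → [y]
/ɤ/ harmonizes with /o/ ([+round]) → [o]

[yjokytofog]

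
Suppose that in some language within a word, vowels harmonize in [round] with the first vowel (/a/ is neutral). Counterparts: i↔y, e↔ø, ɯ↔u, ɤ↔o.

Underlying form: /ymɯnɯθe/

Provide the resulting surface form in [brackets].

[ymunuθø]

/ɯ/ harmonizes with /y/ ([+round]) → [u]
/ɯ/ harmonizes with /y/ ([+round]) → [u]
/e/ harmonizes with /y/ ([+round]) → [ø]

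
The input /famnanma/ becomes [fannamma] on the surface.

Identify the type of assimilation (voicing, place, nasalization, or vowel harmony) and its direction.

place assimilation, regressive

/m/→[n] /n/→[m].
Each target copies a feature from the following segment, so the direction is regressive.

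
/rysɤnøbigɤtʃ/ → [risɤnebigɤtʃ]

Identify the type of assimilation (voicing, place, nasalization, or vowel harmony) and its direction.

/y/→[i] /ø/→[e].
Vowels agree with the last vowel, so the harmony is regressive.

vowel harmony, regressive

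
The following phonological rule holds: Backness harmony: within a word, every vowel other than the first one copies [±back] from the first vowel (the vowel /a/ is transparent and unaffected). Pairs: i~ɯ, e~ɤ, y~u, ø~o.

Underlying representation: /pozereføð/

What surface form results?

[pozɤrɤfoð]

/e/ harmonizes with /o/ ([+back]) → [ɤ]
/e/ harmonizes with /o/ ([+back]) → [ɤ]
/ø/ harmonizes with /o/ ([+back]) → [o]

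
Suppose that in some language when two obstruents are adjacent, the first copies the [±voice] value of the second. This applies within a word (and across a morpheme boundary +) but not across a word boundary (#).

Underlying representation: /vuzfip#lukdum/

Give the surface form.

/z/ before /f/ (voiceless) → [s]
/k/ before /d/ (voiced) → [g]

[vusfip#lugdum]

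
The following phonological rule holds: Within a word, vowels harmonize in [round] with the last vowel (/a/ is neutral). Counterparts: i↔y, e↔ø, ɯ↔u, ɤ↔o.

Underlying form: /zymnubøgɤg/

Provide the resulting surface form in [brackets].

[zimnɯbegɤg]

/y/ harmonizes with /ɤ/ ([-round]) → [i]
/u/ harmonizes with /ɤ/ ([-round]) → [ɯ]
/ø/ harmonizes with /ɤ/ ([-round]) → [e]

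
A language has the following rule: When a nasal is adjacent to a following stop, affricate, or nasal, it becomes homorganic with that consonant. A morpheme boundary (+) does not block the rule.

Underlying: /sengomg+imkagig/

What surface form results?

[seŋgoŋg+iŋkagig]

/n/ before /g/ (velar) → [ŋ]
/m/ before /g/ (velar) → [ŋ]
/m/ before /k/ (velar) → [ŋ]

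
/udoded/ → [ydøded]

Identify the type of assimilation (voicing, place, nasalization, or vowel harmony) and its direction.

vowel harmony, regressive

/u/→[y] /o/→[ø].
Vowels agree with the last vowel, so the harmony is regressive.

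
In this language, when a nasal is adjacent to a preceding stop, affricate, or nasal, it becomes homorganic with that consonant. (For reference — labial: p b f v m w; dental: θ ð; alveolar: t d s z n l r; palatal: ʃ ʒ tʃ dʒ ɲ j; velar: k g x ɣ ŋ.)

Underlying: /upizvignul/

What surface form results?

/n/ after /g/ (velar) → [ŋ]

[upizvigŋul]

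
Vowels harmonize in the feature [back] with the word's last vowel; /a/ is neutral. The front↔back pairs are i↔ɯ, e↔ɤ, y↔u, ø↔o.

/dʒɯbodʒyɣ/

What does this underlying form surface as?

[dʒibødʒyɣ]

/ɯ/ harmonizes with /y/ ([-back]) → [i]
/o/ harmonizes with /y/ ([-back]) → [ø]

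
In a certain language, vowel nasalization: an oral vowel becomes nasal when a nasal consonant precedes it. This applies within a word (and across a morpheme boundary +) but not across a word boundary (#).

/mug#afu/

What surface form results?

/u/ after nasal /m/ → [ũ]

[mũg#afu]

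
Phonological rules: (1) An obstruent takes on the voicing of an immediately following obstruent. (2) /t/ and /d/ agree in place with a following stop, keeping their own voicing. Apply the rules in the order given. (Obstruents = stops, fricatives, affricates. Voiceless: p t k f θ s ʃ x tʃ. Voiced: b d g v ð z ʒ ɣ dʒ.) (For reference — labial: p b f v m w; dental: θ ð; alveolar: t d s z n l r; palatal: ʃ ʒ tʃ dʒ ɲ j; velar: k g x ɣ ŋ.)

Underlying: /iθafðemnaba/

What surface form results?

[iθavðemnaba]

Rule 1: /f/ before /ð/ (voiced) → [v]
After rule 1: iθavðemnaba
Rule 2: no segment meets the rule's conditions; no change.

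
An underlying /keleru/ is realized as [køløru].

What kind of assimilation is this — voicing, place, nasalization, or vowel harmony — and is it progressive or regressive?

/e/→[ø] /e/→[ø].
Vowels agree with the last vowel, so the harmony is regressive.

vowel harmony, regressive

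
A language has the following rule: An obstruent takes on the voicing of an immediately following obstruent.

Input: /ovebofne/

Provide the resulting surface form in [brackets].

no segment meets the rule's conditions; no change.

[ovebofne]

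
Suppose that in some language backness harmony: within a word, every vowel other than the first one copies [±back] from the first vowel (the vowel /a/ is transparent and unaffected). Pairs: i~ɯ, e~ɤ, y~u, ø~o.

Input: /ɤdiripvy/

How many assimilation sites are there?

/i/ harmonizes with /ɤ/ ([+back]) → [ɯ]
/i/ harmonizes with /ɤ/ ([+back]) → [ɯ]
/y/ harmonizes with /ɤ/ ([+back]) → [u]
3 segments change.

3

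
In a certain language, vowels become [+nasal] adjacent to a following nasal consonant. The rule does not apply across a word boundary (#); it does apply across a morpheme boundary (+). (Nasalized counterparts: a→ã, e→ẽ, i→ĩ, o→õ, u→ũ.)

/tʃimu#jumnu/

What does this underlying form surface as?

/i/ before nasal /m/ → [ĩ]
/u/ before nasal /m/ → [ũ]

[tʃĩmu#jũmnu]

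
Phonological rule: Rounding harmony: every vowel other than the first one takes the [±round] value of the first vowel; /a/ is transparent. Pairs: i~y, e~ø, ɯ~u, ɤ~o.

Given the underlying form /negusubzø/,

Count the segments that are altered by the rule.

3

/u/ harmonizes with /e/ ([-round]) → [ɯ]
/u/ harmonizes with /e/ ([-round]) → [ɯ]
/ø/ harmonizes with /e/ ([-round]) → [e]
3 segments change.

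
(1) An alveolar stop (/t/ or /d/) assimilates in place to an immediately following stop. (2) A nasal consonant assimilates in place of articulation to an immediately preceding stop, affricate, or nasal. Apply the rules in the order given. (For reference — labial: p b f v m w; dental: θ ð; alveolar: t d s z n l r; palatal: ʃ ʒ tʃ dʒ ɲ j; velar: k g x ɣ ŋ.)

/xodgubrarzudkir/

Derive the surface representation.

[xoggubrarzugkir]

Rule 1: /d/ before /g/ (velar) → [g]
Rule 1: /d/ before /k/ (velar) → [g]
After rule 1: xoggubrarzugkir
Rule 2: no segment meets the rule's conditions; no change.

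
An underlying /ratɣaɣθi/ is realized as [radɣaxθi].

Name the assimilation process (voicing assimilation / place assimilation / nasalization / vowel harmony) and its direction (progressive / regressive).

voicing assimilation, regressive

/t/→[d] /ɣ/→[x].
Each target copies a feature from the following segment, so the direction is regressive.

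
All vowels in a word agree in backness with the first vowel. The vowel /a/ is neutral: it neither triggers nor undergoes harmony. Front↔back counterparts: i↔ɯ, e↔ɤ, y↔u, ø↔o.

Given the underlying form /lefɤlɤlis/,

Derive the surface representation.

/ɤ/ harmonizes with /e/ ([-back]) → [e]
/ɤ/ harmonizes with /e/ ([-back]) → [e]

[lefelelis]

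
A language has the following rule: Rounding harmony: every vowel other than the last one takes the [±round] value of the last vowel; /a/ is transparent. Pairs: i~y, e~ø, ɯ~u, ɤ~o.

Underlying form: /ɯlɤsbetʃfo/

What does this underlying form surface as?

/ɯ/ harmonizes with /o/ ([+round]) → [u]
/ɤ/ harmonizes with /o/ ([+round]) → [o]
/e/ harmonizes with /o/ ([+round]) → [ø]

[ulosbøtʃfo]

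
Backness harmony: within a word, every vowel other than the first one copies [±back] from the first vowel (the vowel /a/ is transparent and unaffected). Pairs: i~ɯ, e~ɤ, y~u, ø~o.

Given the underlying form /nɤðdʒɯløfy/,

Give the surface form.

/ø/ harmonizes with /ɤ/ ([+back]) → [o]
/y/ harmonizes with /ɤ/ ([+back]) → [u]

[nɤðdʒɯlofu]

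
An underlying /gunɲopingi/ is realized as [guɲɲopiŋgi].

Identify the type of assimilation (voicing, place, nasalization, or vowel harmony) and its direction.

/n/→[ɲ] /n/→[ŋ].
Each target copies a feature from the following segment, so the direction is regressive.

place assimilation, regressive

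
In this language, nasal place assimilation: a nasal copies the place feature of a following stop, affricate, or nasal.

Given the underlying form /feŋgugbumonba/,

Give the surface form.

[feŋgugbumomba]

/n/ before /b/ (labial) → [m]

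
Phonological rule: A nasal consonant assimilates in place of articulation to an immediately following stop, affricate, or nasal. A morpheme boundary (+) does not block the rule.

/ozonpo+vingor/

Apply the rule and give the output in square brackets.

/n/ before /p/ (labial) → [m]
/n/ before /g/ (velar) → [ŋ]

[ozompo+viŋgor]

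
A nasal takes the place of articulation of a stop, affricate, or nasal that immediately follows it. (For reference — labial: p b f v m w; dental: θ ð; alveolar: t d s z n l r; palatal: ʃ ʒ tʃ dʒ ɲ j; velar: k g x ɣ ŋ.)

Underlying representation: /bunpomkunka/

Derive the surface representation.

[bumpoŋkuŋka]

/n/ before /p/ (labial) → [m]
/m/ before /k/ (velar) → [ŋ]
/n/ before /k/ (velar) → [ŋ]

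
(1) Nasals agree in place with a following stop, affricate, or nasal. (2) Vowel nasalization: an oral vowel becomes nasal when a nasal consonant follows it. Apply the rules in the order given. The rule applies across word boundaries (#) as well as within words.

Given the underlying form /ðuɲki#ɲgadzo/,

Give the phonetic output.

[ðũŋkĩ#ŋgadzo]

Rule 1: /ɲ/ before /k/ (velar) → [ŋ]
Rule 1: /ɲ/ before /g/ (velar) → [ŋ]
After rule 1: ðuŋki#ŋgadzo
Rule 2: /u/ before nasal /ŋ/ → [ũ]
Rule 2: /i/ before nasal /ŋ/ → [ĩ]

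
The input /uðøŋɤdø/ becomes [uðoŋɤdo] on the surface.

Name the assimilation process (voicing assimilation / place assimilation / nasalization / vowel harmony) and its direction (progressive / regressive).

vowel harmony, progressive

/ø/→[o] /ø/→[o].
Vowels agree with the first vowel, so the harmony is progressive.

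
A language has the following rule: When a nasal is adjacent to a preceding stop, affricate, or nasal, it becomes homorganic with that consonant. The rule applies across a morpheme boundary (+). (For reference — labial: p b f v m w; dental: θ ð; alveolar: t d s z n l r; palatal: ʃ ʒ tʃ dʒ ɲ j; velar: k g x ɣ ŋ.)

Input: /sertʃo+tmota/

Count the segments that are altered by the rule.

/m/ after /t/ (alveolar) → [n]
1 segment changes.

1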